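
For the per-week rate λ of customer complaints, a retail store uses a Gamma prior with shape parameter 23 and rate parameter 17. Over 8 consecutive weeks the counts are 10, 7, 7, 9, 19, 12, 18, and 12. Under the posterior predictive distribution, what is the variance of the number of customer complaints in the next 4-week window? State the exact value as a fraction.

Total count: 10 + 7 + 7 + 9 + 19 + 12 + 18 + 12 = 94.
Total exposure: 8 weeks.
The Gamma prior is conjugate for the Poisson rate, so λ | data ~ Gamma(23+94, 17+8) = Gamma(117, 25).
The posterior predictive for a window of length T is Negative Binomial with variance T·α'·(β'+T)/β'² = 4·117·29/625 = 13572/625.

13572/625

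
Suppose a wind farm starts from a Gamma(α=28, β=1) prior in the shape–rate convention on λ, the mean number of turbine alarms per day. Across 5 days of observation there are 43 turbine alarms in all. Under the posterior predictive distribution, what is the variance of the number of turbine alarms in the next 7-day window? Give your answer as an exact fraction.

Total count 43 over total exposure 5 days.
By Gamma–Poisson conjugacy, the posterior is Gamma(α + Σx, β + Σt) = Gamma(28 + 43, 1 + 5) = Gamma(71, 6).
The posterior predictive for a window of length T is Negative Binomial with variance T·α'·(β'+T)/β'² = 7·71·13/36 = 6461/36.

6461/36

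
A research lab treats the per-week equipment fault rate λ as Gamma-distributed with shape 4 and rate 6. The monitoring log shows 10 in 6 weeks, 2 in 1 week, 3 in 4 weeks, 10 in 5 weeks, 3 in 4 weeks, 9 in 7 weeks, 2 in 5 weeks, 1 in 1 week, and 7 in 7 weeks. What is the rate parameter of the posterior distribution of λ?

Total count: 10 + 2 + 3 + 10 + 3 + 9 + 2 + 1 + 7 = 47.
Total exposure: 6 + 1 + 4 + 5 + 4 + 7 + 5 + 1 + 7 = 40 weeks.
Gamma(α, β) with Poisson data over total exposure Σt gives posterior Gamma(α+Σx, β+Σt) = Gamma(51, 46).

46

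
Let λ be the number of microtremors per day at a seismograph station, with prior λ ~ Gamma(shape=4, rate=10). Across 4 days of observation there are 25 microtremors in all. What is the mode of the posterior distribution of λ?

Total count 25 over total exposure 4 days.
Gamma(α, β) with Poisson data over total exposure Σt gives posterior Gamma(α+Σx, β+Σt) = Gamma(29, 14).
Posterior mode = (α'−1)/β' = 28/14 = 2.

2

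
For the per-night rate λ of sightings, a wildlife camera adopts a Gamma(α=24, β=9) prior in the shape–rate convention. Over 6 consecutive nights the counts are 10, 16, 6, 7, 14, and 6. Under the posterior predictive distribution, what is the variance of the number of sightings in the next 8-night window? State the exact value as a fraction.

Total count: 10 + 16 + 6 + 7 + 14 + 6 = 59.
Total exposure: 6 nights.
Posterior: α' = 24 + 59 = 83, β' = 9 + 6 = 15.
The posterior predictive for a window of length T is Negative Binomial with variance T·α'·(β'+T)/β'² = 8·83·23/225 = 15272/225.

15272/225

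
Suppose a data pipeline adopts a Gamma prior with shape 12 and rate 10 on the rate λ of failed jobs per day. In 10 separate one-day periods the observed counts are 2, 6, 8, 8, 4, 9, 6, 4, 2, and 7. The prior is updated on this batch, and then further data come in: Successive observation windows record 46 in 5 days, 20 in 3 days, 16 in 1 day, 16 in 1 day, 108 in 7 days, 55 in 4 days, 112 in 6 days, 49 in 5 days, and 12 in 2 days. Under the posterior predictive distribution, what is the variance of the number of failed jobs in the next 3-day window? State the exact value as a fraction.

Total count: 2 + 6 + 8 + 8 + 4 + 9 + 6 + 4 + 2 + 7 = 56.
Total exposure: 10 days.
After the first batch: Gamma(12 + 56, 10 + 10) = Gamma(68, 20).
Total count: 46 + 20 + 16 + 16 + 108 + 55 + 112 + 49 + 12 = 434.
Total exposure: 5 + 3 + 1 + 1 + 7 + 4 + 6 + 5 + 2 = 34 days.
After the second batch: Gamma(68 + 434, 20 + 34) = Gamma(502, 54).
The posterior predictive for a window of length T is Negative Binomial with variance T·α'·(β'+T)/β'² = 3·502·57/2916 = 4769/162.

4769/162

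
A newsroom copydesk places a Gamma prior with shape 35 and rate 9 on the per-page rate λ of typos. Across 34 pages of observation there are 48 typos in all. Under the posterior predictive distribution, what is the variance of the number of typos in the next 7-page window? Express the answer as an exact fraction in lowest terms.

29050/1849

Total count 48 over total exposure 34 pages.
Conjugate update: add total count to the shape and total exposure to the rate, giving Gamma(83, 43).
The posterior predictive for a window of length T is Negative Binomial with variance T·α'·(β'+T)/β'² = 7·83·50/1849 = 29050/1849.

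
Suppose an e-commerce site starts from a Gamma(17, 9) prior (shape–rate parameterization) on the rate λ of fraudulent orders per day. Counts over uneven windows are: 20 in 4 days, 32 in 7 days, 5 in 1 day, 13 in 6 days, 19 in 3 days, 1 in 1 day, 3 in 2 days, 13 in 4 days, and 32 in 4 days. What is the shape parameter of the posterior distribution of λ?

155

Total count: 20 + 32 + 5 + 13 + 19 + 1 + 3 + 13 + 32 = 138.
Total exposure: 4 + 7 + 1 + 6 + 3 + 1 + 2 + 4 + 4 = 32 days.
Conjugate update: add total count to the shape and total exposure to the rate, giving Gamma(155, 41).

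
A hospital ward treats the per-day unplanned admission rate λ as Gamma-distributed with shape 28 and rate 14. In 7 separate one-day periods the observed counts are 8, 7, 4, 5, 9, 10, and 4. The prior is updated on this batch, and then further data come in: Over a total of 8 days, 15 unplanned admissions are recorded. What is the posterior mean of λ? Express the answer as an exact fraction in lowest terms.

90/29

Total count: 8 + 7 + 4 + 5 + 9 + 10 + 4 = 47.
Total exposure: 7 days.
After the first batch: Gamma(28 + 47, 14 + 7) = Gamma(75, 21).
Total count 15 over total exposure 8 days.
After the second batch: Gamma(75 + 15, 21 + 8) = Gamma(90, 29).
Posterior mean = α'/β' = 90/29.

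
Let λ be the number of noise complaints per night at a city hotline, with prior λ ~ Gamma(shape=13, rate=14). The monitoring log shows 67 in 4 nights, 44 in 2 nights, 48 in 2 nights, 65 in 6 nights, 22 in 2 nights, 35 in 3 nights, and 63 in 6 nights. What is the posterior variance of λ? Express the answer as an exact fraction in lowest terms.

Total count: 67 + 44 + 48 + 65 + 22 + 35 + 63 = 344.
Total exposure: 4 + 2 + 2 + 6 + 2 + 3 + 6 = 25 nights.
By Gamma–Poisson conjugacy, the posterior is Gamma(α + Σx, β + Σt) = Gamma(13 + 344, 14 + 25) = Gamma(357, 39).
Posterior variance = α'/β'² = 357/1521 = 119/507.

119/507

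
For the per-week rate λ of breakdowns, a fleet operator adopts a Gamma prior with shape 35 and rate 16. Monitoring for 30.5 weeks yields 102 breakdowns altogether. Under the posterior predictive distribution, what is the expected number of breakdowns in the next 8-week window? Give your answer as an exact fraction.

2192/93

Total count 102 over total exposure 30.5 weeks.
Posterior: α' = 35 + 102 = 137, β' = 16 + 30.5 = 93/2.
Predictive mean over an 8-week window = T·E[λ|data] = 8·137/(93/2) = 2192/93.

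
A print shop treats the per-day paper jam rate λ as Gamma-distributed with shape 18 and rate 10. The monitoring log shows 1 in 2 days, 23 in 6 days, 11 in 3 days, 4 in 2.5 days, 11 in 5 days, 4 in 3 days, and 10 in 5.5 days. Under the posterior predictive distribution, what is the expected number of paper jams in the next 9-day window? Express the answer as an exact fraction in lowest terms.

738/37

Total count: 1 + 23 + 11 + 4 + 11 + 4 + 10 = 64.
Total exposure: 2 + 6 + 3 + 2.5 + 5 + 3 + 5.5 = 27 days.
Conjugate update: add total count to the shape and total exposure to the rate, giving Gamma(82, 37).
Predictive mean over a 9-day window = T·E[λ|data] = 9·82/37 = 738/37.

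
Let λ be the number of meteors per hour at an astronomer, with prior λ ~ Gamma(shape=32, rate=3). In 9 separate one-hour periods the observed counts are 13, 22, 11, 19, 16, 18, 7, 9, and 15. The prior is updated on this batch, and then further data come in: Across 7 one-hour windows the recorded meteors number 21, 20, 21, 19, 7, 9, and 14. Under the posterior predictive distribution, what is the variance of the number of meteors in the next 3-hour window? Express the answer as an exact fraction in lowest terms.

18018/361

Total count: 13 + 22 + 11 + 19 + 16 + 18 + 7 + 9 + 15 = 130.
Total exposure: 9 hours.
After the first batch: Gamma(32 + 130, 3 + 9) = Gamma(162, 12).
Total count: 21 + 20 + 21 + 19 + 7 + 9 + 14 = 111.
Total exposure: 7 hours.
After the second batch: Gamma(162 + 111, 12 + 7) = Gamma(273, 19).
The posterior predictive for a window of length T is Negative Binomial with variance T·α'·(β'+T)/β'² = 3·273·22/361 = 18018/361.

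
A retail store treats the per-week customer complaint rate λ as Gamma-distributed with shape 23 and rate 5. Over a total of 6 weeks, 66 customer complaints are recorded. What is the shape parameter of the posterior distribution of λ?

89

Total count 66 over total exposure 6 weeks.
Posterior: α' = 23 + 66 = 89, β' = 5 + 6 = 11.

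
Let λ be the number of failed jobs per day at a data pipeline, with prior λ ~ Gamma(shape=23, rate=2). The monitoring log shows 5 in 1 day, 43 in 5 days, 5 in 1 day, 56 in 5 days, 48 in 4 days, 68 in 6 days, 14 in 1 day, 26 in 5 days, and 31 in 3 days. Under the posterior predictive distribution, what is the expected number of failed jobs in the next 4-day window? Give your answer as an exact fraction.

Total count: 5 + 43 + 5 + 56 + 48 + 68 + 14 + 26 + 31 = 296.
Total exposure: 1 + 5 + 1 + 5 + 4 + 6 + 1 + 5 + 3 = 31 days.
Conjugate update: add total count to the shape and total exposure to the rate, giving Gamma(319, 33).
Predictive mean over a 4-day window = T·E[λ|data] = 4·319/33 = 116/3.

116/3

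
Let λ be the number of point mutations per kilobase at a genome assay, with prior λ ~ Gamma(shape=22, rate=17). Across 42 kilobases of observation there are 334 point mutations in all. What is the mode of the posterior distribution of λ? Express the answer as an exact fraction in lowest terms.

Total count 334 over total exposure 42 kilobases.
Conjugate update: add total count to the shape and total exposure to the rate, giving Gamma(356, 59).
Posterior mode = (α'−1)/β' = 355/59.

355/59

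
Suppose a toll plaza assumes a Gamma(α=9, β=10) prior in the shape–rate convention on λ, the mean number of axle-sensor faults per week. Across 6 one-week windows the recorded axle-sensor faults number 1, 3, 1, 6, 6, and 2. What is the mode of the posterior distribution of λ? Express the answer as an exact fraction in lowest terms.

Total count: 1 + 3 + 1 + 6 + 6 + 2 = 19.
Total exposure: 6 weeks.
Gamma(α, β) with Poisson data over total exposure Σt gives posterior Gamma(α+Σx, β+Σt) = Gamma(28, 16).
Posterior mode = (α'−1)/β' = 27/16.

27/16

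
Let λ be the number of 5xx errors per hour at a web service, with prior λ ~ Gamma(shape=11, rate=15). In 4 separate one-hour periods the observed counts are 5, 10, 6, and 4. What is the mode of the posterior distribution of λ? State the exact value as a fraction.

Total count: 5 + 10 + 6 + 4 = 25.
Total exposure: 4 hours.
Gamma(α, β) with Poisson data over total exposure Σt gives posterior Gamma(α+Σx, β+Σt) = Gamma(36, 19).
Posterior mode = (α'−1)/β' = 35/19.

35/19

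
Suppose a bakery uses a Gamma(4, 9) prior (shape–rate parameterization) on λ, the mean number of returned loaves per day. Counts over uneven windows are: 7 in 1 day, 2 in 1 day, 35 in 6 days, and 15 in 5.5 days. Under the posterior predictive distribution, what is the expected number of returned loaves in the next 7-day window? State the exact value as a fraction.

98/5

Total count: 7 + 2 + 35 + 15 = 59.
Total exposure: 1 + 1 + 6 + 5.5 = 13.5 days.
Posterior: α' = 4 + 59 = 63, β' = 9 + 13.5 = 45/2.
Predictive mean over a 7-day window = T·E[λ|data] = 7·63/(45/2) = 98/5.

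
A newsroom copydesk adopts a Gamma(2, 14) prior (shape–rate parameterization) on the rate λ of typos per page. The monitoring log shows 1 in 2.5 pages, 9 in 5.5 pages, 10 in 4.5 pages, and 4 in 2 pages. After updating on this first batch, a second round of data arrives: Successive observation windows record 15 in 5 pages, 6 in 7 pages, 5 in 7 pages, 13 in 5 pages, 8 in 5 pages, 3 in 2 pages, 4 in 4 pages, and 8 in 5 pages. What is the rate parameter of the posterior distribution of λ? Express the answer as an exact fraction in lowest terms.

Total count: 1 + 9 + 10 + 4 = 24.
Total exposure: 2.5 + 5.5 + 4.5 + 2 = 14.5 pages.
After the first batch: Gamma(2 + 24, 14 + 14.5) = Gamma(26, 57/2).
Total count: 15 + 6 + 5 + 13 + 8 + 3 + 4 + 8 = 62.
Total exposure: 5 + 7 + 7 + 5 + 5 + 2 + 4 + 5 = 40 pages.
After the second batch: Gamma(26 + 62, 57/2 + 40) = Gamma(88, 137/2).

137/2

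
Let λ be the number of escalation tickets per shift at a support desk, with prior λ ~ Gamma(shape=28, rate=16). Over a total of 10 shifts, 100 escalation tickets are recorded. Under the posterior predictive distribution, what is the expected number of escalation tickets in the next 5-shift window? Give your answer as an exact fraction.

320/13

Total count 100 over total exposure 10 shifts.
The Gamma prior is conjugate for the Poisson rate, so λ | data ~ Gamma(28+100, 16+10) = Gamma(128, 26).
Predictive mean over a 5-shift window = T·E[λ|data] = 5·128/26 = 320/13.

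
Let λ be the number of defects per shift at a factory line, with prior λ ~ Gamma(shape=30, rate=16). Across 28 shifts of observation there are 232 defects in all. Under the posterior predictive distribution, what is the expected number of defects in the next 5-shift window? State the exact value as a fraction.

655/22

Total count 232 over total exposure 28 shifts.
Conjugate update: add total count to the shape and total exposure to the rate, giving Gamma(262, 44).
Predictive mean over a 5-shift window = T·E[λ|data] = 5·262/44 = 655/22.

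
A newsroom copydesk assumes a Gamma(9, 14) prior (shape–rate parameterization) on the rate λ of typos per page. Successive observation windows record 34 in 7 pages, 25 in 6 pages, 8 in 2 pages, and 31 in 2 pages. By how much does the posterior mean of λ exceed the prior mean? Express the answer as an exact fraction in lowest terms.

Total count: 34 + 25 + 8 + 31 = 98.
Total exposure: 7 + 6 + 2 + 2 = 17 pages.
Gamma(α, β) with Poisson data over total exposure Σt gives posterior Gamma(α+Σx, β+Σt) = Gamma(107, 31).
Posterior mean = 107/31 = 107/31; prior mean = 9/14 = 9/14. Difference = 107/31 − 9/14 = 1219/434.

1219/434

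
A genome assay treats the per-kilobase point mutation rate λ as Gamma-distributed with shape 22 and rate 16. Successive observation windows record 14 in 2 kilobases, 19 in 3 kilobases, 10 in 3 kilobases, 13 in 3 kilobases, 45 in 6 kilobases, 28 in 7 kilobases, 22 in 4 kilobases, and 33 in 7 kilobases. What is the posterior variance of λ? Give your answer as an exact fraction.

206/2601

Total count: 14 + 19 + 10 + 13 + 45 + 28 + 22 + 33 = 184.
Total exposure: 2 + 3 + 3 + 3 + 6 + 7 + 4 + 7 = 35 kilobases.
By Gamma–Poisson conjugacy, the posterior is Gamma(α + Σx, β + Σt) = Gamma(22 + 184, 16 + 35) = Gamma(206, 51).
Posterior variance = α'/β'² = 206/2601.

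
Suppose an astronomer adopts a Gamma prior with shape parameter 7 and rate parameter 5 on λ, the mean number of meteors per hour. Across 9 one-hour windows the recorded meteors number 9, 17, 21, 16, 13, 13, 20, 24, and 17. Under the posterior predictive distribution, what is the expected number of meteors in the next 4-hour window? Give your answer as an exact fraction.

314/7

Total count: 9 + 17 + 21 + 16 + 13 + 13 + 20 + 24 + 17 = 150.
Total exposure: 9 hours.
By Gamma–Poisson conjugacy, the posterior is Gamma(α + Σx, β + Σt) = Gamma(7 + 150, 5 + 9) = Gamma(157, 14).
Predictive mean over a 4-hour window = T·E[λ|data] = 4·157/14 = 314/7.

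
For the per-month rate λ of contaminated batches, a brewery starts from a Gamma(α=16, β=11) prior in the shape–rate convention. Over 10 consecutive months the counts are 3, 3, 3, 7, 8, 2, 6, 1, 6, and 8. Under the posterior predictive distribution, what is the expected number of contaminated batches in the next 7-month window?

21

Total count: 3 + 3 + 3 + 7 + 8 + 2 + 6 + 1 + 6 + 8 = 47.
Total exposure: 10 months.
The Gamma prior is conjugate for the Poisson rate, so λ | data ~ Gamma(16+47, 11+10) = Gamma(63, 21).
Predictive mean over a 7-month window = T·E[λ|data] = 7·63/21 = 21.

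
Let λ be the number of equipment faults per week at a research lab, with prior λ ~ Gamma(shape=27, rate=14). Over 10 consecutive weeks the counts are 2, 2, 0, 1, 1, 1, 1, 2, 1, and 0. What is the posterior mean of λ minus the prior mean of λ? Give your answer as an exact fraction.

-29/84

Total count: 2 + 2 + 0 + 1 + 1 + 1 + 1 + 2 + 1 + 0 = 11.
Total exposure: 10 weeks.
Gamma(α, β) with Poisson data over total exposure Σt gives posterior Gamma(α+Σx, β+Σt) = Gamma(38, 24).
Posterior mean = 38/24 = 19/12; prior mean = 27/14 = 27/14. Difference = 19/12 − 27/14 = -29/84.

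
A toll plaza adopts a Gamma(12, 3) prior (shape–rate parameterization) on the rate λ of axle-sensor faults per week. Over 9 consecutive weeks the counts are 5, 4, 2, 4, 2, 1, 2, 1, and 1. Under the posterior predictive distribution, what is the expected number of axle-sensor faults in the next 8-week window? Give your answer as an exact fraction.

Total count: 5 + 4 + 2 + 4 + 2 + 1 + 2 + 1 + 1 = 22.
Total exposure: 9 weeks.
Gamma(α, β) with Poisson data over total exposure Σt gives posterior Gamma(α+Σx, β+Σt) = Gamma(34, 12).
Predictive mean over an 8-week window = T·E[λ|data] = 8·34/12 = 68/3.

68/3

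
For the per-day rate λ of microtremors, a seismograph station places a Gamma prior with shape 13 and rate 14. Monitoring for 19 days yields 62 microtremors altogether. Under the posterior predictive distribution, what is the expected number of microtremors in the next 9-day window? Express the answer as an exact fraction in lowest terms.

225/11

Total count 62 over total exposure 19 days.
By Gamma–Poisson conjugacy, the posterior is Gamma(α + Σx, β + Σt) = Gamma(13 + 62, 14 + 19) = Gamma(75, 33).
Predictive mean over a 9-day window = T·E[λ|data] = 9·75/33 = 225/11.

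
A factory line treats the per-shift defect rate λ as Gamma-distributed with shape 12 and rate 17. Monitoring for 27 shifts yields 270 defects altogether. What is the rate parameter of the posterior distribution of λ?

44

Total count 270 over total exposure 27 shifts.
Conjugate update: add total count to the shape and total exposure to the rate, giving Gamma(282, 44).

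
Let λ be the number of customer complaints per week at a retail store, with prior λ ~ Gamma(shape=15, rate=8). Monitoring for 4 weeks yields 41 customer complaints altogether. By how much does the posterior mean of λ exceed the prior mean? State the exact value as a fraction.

Total count 41 over total exposure 4 weeks.
The Gamma prior is conjugate for the Poisson rate, so λ | data ~ Gamma(15+41, 8+4) = Gamma(56, 12).
Posterior mean = 56/12 = 14/3; prior mean = 15/8 = 15/8. Difference = 14/3 − 15/8 = 67/24.

67/24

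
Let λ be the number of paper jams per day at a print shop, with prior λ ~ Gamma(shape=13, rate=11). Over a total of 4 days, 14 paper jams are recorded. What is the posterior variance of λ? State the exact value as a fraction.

Total count 14 over total exposure 4 days.
Posterior: α' = 13 + 14 = 27, β' = 11 + 4 = 15.
Posterior variance = α'/β'² = 27/225 = 3/25.

3/25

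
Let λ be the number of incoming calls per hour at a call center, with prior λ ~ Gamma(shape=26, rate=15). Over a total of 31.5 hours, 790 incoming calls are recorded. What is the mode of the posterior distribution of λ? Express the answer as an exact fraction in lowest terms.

Total count 790 over total exposure 31.5 hours.
Posterior: α' = 26 + 790 = 816, β' = 15 + 31.5 = 93/2.
Posterior mode = (α'−1)/β' = 815/(93/2) = 1630/93.

1630/93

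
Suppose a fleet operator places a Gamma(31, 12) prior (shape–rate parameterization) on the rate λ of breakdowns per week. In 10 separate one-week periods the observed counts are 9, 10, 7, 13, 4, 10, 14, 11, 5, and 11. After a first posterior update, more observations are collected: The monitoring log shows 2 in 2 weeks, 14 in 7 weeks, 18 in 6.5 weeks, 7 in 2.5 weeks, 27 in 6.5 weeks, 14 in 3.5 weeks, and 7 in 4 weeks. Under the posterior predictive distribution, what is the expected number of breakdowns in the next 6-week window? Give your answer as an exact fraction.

Total count: 9 + 10 + 7 + 13 + 4 + 10 + 14 + 11 + 5 + 11 = 94.
Total exposure: 10 weeks.
After the first batch: Gamma(31 + 94, 12 + 10) = Gamma(125, 22).
Total count: 2 + 14 + 18 + 7 + 27 + 14 + 7 = 89.
Total exposure: 2 + 7 + 6.5 + 2.5 + 6.5 + 3.5 + 4 = 32 weeks.
After the second batch: Gamma(125 + 89, 22 + 32) = Gamma(214, 54).
Predictive mean over a 6-week window = T·E[λ|data] = 6·214/54 = 214/9.

214/9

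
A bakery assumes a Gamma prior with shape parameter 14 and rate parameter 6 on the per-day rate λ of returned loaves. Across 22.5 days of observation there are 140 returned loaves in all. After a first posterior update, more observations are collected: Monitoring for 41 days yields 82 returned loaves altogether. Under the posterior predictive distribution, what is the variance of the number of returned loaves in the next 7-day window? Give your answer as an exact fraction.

505512/19321

Total count 140 over total exposure 22.5 days.
After the first batch: Gamma(14 + 140, 6 + 22.5) = Gamma(154, 57/2).
Total count 82 over total exposure 41 days.
After the second batch: Gamma(154 + 82, 57/2 + 41) = Gamma(236, 139/2).
The posterior predictive for a window of length T is Negative Binomial with variance T·α'·(β'+T)/β'² = 7·236·(153/2)/(19321/4) = 505512/19321.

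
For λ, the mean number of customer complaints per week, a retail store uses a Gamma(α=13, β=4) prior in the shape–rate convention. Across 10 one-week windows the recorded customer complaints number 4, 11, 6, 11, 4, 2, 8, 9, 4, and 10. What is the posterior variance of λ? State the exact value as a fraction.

Total count: 4 + 11 + 6 + 11 + 4 + 2 + 8 + 9 + 4 + 10 = 69.
Total exposure: 10 weeks.
The Gamma prior is conjugate for the Poisson rate, so λ | data ~ Gamma(13+69, 4+10) = Gamma(82, 14).
Posterior variance = α'/β'² = 82/196 = 41/98.

41/98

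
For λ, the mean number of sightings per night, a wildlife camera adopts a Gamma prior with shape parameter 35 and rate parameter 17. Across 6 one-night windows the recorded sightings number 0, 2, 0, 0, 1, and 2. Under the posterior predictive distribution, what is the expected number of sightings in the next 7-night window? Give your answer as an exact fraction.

280/23

Total count: 0 + 2 + 0 + 0 + 1 + 2 = 5.
Total exposure: 6 nights.
By Gamma–Poisson conjugacy, the posterior is Gamma(α + Σx, β + Σt) = Gamma(35 + 5, 17 + 6) = Gamma(40, 23).
Predictive mean over a 7-night window = T·E[λ|data] = 7·40/23 = 280/23.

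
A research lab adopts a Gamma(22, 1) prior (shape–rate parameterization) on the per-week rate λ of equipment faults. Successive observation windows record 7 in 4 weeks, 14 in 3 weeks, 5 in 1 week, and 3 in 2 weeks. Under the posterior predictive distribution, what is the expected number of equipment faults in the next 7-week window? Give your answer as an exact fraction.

Total count: 7 + 14 + 5 + 3 = 29.
Total exposure: 4 + 3 + 1 + 2 = 10 weeks.
Conjugate update: add total count to the shape and total exposure to the rate, giving Gamma(51, 11).
Predictive mean over a 7-week window = T·E[λ|data] = 7·51/11 = 357/11.

357/11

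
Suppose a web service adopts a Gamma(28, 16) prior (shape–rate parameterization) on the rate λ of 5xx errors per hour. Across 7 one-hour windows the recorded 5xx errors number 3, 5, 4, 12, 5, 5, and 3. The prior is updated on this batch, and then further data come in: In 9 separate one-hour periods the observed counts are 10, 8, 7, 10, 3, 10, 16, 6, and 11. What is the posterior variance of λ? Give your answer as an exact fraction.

73/512

Total count: 3 + 5 + 4 + 12 + 5 + 5 + 3 = 37.
Total exposure: 7 hours.
After the first batch: Gamma(28 + 37, 16 + 7) = Gamma(65, 23).
Total count: 10 + 8 + 7 + 10 + 3 + 10 + 16 + 6 + 11 = 81.
Total exposure: 9 hours.
After the second batch: Gamma(65 + 81, 23 + 9) = Gamma(146, 32).
Posterior variance = α'/β'² = 146/1024 = 73/512.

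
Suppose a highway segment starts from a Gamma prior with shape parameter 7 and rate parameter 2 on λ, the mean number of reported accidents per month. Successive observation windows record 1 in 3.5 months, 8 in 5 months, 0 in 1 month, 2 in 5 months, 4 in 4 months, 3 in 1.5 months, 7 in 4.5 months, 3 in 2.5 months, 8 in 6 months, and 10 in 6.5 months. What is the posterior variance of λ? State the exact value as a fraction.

Total count: 1 + 8 + 0 + 2 + 4 + 3 + 7 + 3 + 8 + 10 = 46.
Total exposure: 3.5 + 5 + 1 + 5 + 4 + 1.5 + 4.5 + 2.5 + 6 + 6.5 = 39.5 months.
Gamma(α, β) with Poisson data over total exposure Σt gives posterior Gamma(α+Σx, β+Σt) = Gamma(53, 83/2).
Posterior variance = α'/β'² = 53/(6889/4) = 212/6889.

212/6889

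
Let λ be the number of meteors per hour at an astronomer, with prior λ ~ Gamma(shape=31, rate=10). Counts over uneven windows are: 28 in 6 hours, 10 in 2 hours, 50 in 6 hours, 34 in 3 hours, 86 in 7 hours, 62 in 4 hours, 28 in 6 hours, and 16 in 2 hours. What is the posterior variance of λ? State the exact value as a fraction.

Total count: 28 + 10 + 50 + 34 + 86 + 62 + 28 + 16 = 314.
Total exposure: 6 + 2 + 6 + 3 + 7 + 4 + 6 + 2 = 36 hours.
Conjugate update: add total count to the shape and total exposure to the rate, giving Gamma(345, 46).
Posterior variance = α'/β'² = 345/2116 = 15/92.

15/92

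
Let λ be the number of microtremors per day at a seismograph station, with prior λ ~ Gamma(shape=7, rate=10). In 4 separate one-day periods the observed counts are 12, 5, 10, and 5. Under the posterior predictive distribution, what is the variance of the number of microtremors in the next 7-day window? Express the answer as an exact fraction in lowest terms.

Total count: 12 + 5 + 10 + 5 = 32.
Total exposure: 4 days.
By Gamma–Poisson conjugacy, the posterior is Gamma(α + Σx, β + Σt) = Gamma(7 + 32, 10 + 4) = Gamma(39, 14).
The posterior predictive for a window of length T is Negative Binomial with variance T·α'·(β'+T)/β'² = 7·39·21/196 = 117/4.

117/4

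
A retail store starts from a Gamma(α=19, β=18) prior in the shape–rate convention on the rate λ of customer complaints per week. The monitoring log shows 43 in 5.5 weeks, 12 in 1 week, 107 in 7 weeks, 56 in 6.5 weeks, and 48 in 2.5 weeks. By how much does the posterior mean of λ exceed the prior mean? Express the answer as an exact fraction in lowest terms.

323/54

Total count: 43 + 12 + 107 + 56 + 48 = 266.
Total exposure: 5.5 + 1 + 7 + 6.5 + 2.5 = 22.5 weeks.
The Gamma prior is conjugate for the Poisson rate, so λ | data ~ Gamma(19+266, 18+22.5) = Gamma(285, 81/2).
Posterior mean = 285/(81/2) = 190/27; prior mean = 19/18 = 19/18. Difference = 190/27 − 19/18 = 323/54.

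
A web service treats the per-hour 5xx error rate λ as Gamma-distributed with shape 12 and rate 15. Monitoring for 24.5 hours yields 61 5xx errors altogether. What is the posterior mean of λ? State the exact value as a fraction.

146/79

Total count 61 over total exposure 24.5 hours.
Conjugate update: add total count to the shape and total exposure to the rate, giving Gamma(73, 79/2).
Posterior mean = α'/β' = 73/(79/2) = 146/79.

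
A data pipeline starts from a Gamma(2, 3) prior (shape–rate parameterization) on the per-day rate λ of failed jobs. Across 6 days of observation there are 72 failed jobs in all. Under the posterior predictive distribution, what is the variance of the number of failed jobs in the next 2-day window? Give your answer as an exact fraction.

1628/81

Total count 72 over total exposure 6 days.
Gamma(α, β) with Poisson data over total exposure Σt gives posterior Gamma(α+Σx, β+Σt) = Gamma(74, 9).
The posterior predictive for a window of length T is Negative Binomial with variance T·α'·(β'+T)/β'² = 2·74·11/81 = 1628/81.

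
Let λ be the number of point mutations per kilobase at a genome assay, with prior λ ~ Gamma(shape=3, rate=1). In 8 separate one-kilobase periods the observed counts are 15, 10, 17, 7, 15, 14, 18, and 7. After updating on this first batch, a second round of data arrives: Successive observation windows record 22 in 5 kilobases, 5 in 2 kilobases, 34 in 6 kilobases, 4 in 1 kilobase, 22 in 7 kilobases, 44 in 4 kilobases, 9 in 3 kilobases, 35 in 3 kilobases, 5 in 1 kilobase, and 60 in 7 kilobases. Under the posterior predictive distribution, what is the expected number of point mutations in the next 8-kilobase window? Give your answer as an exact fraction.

Total count: 15 + 10 + 17 + 7 + 15 + 14 + 18 + 7 = 103.
Total exposure: 8 kilobases.
After the first batch: Gamma(3 + 103, 1 + 8) = Gamma(106, 9).
Total count: 22 + 5 + 34 + 4 + 22 + 44 + 9 + 35 + 5 + 60 = 240.
Total exposure: 5 + 2 + 6 + 1 + 7 + 4 + 3 + 3 + 1 + 7 = 39 kilobases.
After the second batch: Gamma(106 + 240, 9 + 39) = Gamma(346, 48).
Predictive mean over an 8-kilobase window = T·E[λ|data] = 8·346/48 = 173/3.

173/3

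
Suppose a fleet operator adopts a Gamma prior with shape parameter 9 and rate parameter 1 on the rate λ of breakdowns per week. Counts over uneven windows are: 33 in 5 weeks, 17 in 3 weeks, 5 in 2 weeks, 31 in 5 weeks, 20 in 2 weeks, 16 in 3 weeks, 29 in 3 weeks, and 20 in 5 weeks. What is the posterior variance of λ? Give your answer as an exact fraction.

Total count: 33 + 17 + 5 + 31 + 20 + 16 + 29 + 20 = 171.
Total exposure: 5 + 3 + 2 + 5 + 2 + 3 + 3 + 5 = 28 weeks.
The Gamma prior is conjugate for the Poisson rate, so λ | data ~ Gamma(9+171, 1+28) = Gamma(180, 29).
Posterior variance = α'/β'² = 180/841.

180/841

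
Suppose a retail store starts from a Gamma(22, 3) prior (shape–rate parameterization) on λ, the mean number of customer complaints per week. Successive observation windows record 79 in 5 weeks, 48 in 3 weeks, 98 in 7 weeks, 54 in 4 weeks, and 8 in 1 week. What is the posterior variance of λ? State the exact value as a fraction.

Total count: 79 + 48 + 98 + 54 + 8 = 287.
Total exposure: 5 + 3 + 7 + 4 + 1 = 20 weeks.
By Gamma–Poisson conjugacy, the posterior is Gamma(α + Σx, β + Σt) = Gamma(22 + 287, 3 + 20) = Gamma(309, 23).
Posterior variance = α'/β'² = 309/529.

309/529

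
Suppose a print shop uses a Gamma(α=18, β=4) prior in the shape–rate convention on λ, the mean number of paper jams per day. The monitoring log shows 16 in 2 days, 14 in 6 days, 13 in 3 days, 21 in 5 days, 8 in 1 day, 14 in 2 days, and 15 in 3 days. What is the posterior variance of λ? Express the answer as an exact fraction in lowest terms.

Total count: 16 + 14 + 13 + 21 + 8 + 14 + 15 = 101.
Total exposure: 2 + 6 + 3 + 5 + 1 + 2 + 3 = 22 days.
The Gamma prior is conjugate for the Poisson rate, so λ | data ~ Gamma(18+101, 4+22) = Gamma(119, 26).
Posterior variance = α'/β'² = 119/676.

119/676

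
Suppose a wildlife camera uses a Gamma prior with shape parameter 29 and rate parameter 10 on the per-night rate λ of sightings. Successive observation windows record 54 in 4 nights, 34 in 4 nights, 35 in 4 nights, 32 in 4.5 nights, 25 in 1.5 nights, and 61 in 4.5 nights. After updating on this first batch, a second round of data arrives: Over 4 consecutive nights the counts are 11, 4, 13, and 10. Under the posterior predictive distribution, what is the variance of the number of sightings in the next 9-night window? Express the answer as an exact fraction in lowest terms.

Total count: 54 + 34 + 35 + 32 + 25 + 61 = 241.
Total exposure: 4 + 4 + 4 + 4.5 + 1.5 + 4.5 = 22.5 nights.
After the first batch: Gamma(29 + 241, 10 + 22.5) = Gamma(270, 65/2).
Total count: 11 + 4 + 13 + 10 = 38.
Total exposure: 4 nights.
After the second batch: Gamma(270 + 38, 65/2 + 4) = Gamma(308, 73/2).
The posterior predictive for a window of length T is Negative Binomial with variance T·α'·(β'+T)/β'² = 9·308·(91/2)/(5329/4) = 504504/5329.

504504/5329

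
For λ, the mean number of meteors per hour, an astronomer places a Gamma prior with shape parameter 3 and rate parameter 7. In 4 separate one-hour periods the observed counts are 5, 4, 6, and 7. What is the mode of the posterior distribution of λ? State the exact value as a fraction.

24/11

Total count: 5 + 4 + 6 + 7 = 22.
Total exposure: 4 hours.
Gamma(α, β) with Poisson data over total exposure Σt gives posterior Gamma(α+Σx, β+Σt) = Gamma(25, 11).
Posterior mode = (α'−1)/β' = 24/11.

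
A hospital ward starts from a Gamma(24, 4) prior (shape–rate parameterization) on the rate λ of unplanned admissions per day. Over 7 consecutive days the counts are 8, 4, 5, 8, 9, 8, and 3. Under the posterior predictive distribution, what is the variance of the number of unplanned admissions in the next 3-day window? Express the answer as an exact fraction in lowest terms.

Total count: 8 + 4 + 5 + 8 + 9 + 8 + 3 = 45.
Total exposure: 7 days.
Conjugate update: add total count to the shape and total exposure to the rate, giving Gamma(69, 11).
The posterior predictive for a window of length T is Negative Binomial with variance T·α'·(β'+T)/β'² = 3·69·14/121 = 2898/121.

2898/121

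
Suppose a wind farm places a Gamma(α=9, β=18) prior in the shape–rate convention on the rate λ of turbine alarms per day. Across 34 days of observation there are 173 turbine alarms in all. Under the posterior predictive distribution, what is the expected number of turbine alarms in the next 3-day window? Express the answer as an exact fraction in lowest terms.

21/2

Total count 173 over total exposure 34 days.
The Gamma prior is conjugate for the Poisson rate, so λ | data ~ Gamma(9+173, 18+34) = Gamma(182, 52).
Predictive mean over a 3-day window = T·E[λ|data] = 3·182/52 = 21/2.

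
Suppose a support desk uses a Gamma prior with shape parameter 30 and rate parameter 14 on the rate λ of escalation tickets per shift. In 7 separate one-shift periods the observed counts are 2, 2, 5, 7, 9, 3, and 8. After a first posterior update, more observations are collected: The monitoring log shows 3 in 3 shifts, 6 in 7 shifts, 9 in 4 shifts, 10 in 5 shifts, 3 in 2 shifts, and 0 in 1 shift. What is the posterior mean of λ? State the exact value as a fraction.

Total count: 2 + 2 + 5 + 7 + 9 + 3 + 8 = 36.
Total exposure: 7 shifts.
After the first batch: Gamma(30 + 36, 14 + 7) = Gamma(66, 21).
Total count: 3 + 6 + 9 + 10 + 3 + 0 = 31.
Total exposure: 3 + 7 + 4 + 5 + 2 + 1 = 22 shifts.
After the second batch: Gamma(66 + 31, 21 + 22) = Gamma(97, 43).
Posterior mean = α'/β' = 97/43.

97/43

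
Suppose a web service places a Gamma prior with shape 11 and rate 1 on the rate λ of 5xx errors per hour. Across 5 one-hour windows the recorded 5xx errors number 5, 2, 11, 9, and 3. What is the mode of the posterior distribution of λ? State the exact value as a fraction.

Total count: 5 + 2 + 11 + 9 + 3 = 30.
Total exposure: 5 hours.
The Gamma prior is conjugate for the Poisson rate, so λ | data ~ Gamma(11+30, 1+5) = Gamma(41, 6).
Posterior mode = (α'−1)/β' = 40/6 = 20/3.

20/3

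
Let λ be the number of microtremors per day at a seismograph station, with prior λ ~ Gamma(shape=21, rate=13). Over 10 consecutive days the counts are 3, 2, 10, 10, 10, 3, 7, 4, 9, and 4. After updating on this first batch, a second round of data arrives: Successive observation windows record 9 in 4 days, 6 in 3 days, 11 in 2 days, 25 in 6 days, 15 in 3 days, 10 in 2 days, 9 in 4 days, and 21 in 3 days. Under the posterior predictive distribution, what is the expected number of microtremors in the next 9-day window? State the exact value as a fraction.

Total count: 3 + 2 + 10 + 10 + 10 + 3 + 7 + 4 + 9 + 4 = 62.
Total exposure: 10 days.
After the first batch: Gamma(21 + 62, 13 + 10) = Gamma(83, 23).
Total count: 9 + 6 + 11 + 25 + 15 + 10 + 9 + 21 = 106.
Total exposure: 4 + 3 + 2 + 6 + 3 + 2 + 4 + 3 = 27 days.
After the second batch: Gamma(83 + 106, 23 + 27) = Gamma(189, 50).
Predictive mean over a 9-day window = T·E[λ|data] = 9·189/50 = 1701/50.

1701/50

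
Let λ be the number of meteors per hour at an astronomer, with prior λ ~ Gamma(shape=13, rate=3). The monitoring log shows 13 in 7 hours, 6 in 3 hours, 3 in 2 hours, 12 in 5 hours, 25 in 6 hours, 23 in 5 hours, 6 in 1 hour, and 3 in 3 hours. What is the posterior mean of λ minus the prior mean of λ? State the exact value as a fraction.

-143/105

Total count: 13 + 6 + 3 + 12 + 25 + 23 + 6 + 3 = 91.
Total exposure: 7 + 3 + 2 + 5 + 6 + 5 + 1 + 3 = 32 hours.
Posterior: α' = 13 + 91 = 104, β' = 3 + 32 = 35.
Posterior mean = 104/35 = 104/35; prior mean = 13/3 = 13/3. Difference = 104/35 − 13/3 = -143/105.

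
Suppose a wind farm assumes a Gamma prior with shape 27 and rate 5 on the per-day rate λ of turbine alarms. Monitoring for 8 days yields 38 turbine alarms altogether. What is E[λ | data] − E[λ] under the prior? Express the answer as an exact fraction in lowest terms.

Total count 38 over total exposure 8 days.
The Gamma prior is conjugate for the Poisson rate, so λ | data ~ Gamma(27+38, 5+8) = Gamma(65, 13).
Posterior mean = 65/13 = 5; prior mean = 27/5 = 27/5. Difference = 5 − 27/5 = -2/5.

-2/5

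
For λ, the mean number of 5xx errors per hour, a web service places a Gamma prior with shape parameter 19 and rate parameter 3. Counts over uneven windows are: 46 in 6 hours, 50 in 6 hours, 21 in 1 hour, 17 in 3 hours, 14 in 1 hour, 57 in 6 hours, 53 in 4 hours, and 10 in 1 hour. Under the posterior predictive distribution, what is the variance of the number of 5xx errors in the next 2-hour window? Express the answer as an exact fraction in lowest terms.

Total count: 46 + 50 + 21 + 17 + 14 + 57 + 53 + 10 = 268.
Total exposure: 6 + 6 + 1 + 3 + 1 + 6 + 4 + 1 = 28 hours.
The Gamma prior is conjugate for the Poisson rate, so λ | data ~ Gamma(19+268, 3+28) = Gamma(287, 31).
The posterior predictive for a window of length T is Negative Binomial with variance T·α'·(β'+T)/β'² = 2·287·33/961 = 18942/961.

18942/961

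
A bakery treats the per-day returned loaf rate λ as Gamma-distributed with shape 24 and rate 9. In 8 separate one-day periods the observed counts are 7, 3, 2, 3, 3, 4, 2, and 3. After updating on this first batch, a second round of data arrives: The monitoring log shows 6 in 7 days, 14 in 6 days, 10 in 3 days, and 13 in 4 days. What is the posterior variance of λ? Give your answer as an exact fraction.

94/1369

Total count: 7 + 3 + 2 + 3 + 3 + 4 + 2 + 3 = 27.
Total exposure: 8 days.
After the first batch: Gamma(24 + 27, 9 + 8) = Gamma(51, 17).
Total count: 6 + 14 + 10 + 13 = 43.
Total exposure: 7 + 6 + 3 + 4 = 20 days.
After the second batch: Gamma(51 + 43, 17 + 20) = Gamma(94, 37).
Posterior variance = α'/β'² = 94/1369.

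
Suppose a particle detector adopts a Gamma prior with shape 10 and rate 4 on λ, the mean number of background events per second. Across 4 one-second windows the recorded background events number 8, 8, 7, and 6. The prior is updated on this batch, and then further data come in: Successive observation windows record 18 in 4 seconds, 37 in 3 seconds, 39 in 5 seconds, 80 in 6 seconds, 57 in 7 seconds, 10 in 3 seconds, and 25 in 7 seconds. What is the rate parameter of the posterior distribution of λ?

Total count: 8 + 8 + 7 + 6 = 29.
Total exposure: 4 seconds.
After the first batch: Gamma(10 + 29, 4 + 4) = Gamma(39, 8).
Total count: 18 + 37 + 39 + 80 + 57 + 10 + 25 = 266.
Total exposure: 4 + 3 + 5 + 6 + 7 + 3 + 7 = 35 seconds.
After the second batch: Gamma(39 + 266, 8 + 35) = Gamma(305, 43).

43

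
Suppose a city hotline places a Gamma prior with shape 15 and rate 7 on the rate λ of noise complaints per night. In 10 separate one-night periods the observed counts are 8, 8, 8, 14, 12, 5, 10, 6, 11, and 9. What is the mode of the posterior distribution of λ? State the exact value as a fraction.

Total count: 8 + 8 + 8 + 14 + 12 + 5 + 10 + 6 + 11 + 9 = 91.
Total exposure: 10 nights.
Gamma(α, β) with Poisson data over total exposure Σt gives posterior Gamma(α+Σx, β+Σt) = Gamma(106, 17).
Posterior mode = (α'−1)/β' = 105/17.

105/17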